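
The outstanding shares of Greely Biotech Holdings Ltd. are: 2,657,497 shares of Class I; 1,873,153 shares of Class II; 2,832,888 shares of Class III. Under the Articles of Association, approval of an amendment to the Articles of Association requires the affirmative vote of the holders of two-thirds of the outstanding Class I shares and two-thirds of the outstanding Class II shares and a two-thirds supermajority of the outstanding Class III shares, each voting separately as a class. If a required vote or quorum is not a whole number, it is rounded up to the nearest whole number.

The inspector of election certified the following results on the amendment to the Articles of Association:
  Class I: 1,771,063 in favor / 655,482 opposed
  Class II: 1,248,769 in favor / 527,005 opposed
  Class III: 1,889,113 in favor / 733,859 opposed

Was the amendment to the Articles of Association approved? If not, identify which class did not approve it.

Class I: 2/3 of 2657497 = 1771664.67, rounded up to 1771665; 1,771,665 required, 1,771,063 in favor — not approved.
Class II: 2/3 of 1873153 = 1248768.67, rounded up to 1248769; 1,248,769 required, 1,248,769 in favor — approved.
Class III: 2/3 of 2832888 = 1888592; 1,888,592 required, 1,889,113 in favor — approved.

Not approved — the Class I shares did not give the required vote.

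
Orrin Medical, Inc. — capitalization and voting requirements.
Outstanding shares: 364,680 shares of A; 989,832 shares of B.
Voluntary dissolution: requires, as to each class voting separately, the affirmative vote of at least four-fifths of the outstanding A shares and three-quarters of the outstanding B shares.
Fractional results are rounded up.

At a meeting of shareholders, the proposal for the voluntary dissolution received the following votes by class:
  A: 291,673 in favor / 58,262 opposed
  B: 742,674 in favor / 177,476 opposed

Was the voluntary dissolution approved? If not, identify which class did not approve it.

A: 4/5 of 364680 = 291744; 291,744 required, 291,673 in favor — not approved.
B: 3/4 of 989832 = 742374; 742,374 required, 742,674 in favor — approved.

Not approved — the A shares did not give the required vote.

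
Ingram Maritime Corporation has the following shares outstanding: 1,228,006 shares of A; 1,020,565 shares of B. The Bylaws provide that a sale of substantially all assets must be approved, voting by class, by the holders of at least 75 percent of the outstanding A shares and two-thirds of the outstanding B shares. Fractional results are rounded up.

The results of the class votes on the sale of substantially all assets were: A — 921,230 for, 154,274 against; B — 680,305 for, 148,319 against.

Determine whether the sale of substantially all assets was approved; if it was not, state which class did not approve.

Not approved — the B shares did not give the required vote.

A: 3/4 of 1228006 = 921004.50, rounded up to 921005; 921,005 required, 921,230 in favor — approved.
B: 2/3 of 1020565 = 680376.67, rounded up to 680377; 680,377 required, 680,305 in favor — not approved.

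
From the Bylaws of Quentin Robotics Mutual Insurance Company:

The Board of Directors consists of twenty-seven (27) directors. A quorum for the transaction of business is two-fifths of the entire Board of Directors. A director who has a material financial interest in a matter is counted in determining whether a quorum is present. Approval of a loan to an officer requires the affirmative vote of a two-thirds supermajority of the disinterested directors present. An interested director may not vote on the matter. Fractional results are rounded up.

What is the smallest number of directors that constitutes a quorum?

11

2/5 of 27 = 10.80, rounded up to 11.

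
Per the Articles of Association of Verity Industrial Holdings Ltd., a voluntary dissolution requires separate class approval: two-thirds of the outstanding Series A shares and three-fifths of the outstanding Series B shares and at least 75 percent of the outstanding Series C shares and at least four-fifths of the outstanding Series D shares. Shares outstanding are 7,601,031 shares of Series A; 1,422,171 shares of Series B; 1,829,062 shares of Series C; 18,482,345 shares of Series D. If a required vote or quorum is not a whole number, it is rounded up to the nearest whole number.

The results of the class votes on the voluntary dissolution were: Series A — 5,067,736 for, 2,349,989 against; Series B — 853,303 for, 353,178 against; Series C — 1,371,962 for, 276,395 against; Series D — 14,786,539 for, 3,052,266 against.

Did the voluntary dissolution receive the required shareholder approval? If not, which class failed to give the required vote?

Approved — every class gave the required vote.

Series A: 2/3 of 7601031 = 5067354; 5,067,354 required, 5,067,736 in favor — approved.
Series B: 3/5 of 1422171 = 853302.60, rounded up to 853303; 853,303 required, 853,303 in favor — approved.
Series C: 3/4 of 1829062 = 1371796.50, rounded up to 1371797; 1,371,797 required, 1,371,962 in favor — approved.
Series D: 4/5 of 18482345 = 14785876; 14,785,876 required, 14,786,539 in favor — approved.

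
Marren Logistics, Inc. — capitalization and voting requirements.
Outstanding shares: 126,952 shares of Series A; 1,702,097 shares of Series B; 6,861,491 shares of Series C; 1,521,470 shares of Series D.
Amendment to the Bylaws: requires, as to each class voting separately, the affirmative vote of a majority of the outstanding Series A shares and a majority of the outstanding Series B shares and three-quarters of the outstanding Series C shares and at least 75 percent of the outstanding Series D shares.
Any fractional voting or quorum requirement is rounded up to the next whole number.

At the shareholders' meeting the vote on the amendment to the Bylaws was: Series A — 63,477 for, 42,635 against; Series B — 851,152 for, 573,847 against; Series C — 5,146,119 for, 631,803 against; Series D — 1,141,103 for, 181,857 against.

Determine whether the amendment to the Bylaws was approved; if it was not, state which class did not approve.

Series A: a majority of 126952 is 63477; 63,477 required, 63,477 in favor — approved.
Series B: a majority of 1702097 is 851049; 851,049 required, 851,152 in favor — approved.
Series C: 3/4 of 6861491 = 5146118.25, rounded up to 5146119; 5,146,119 required, 5,146,119 in favor — approved.
Series D: 3/4 of 1521470 = 1141102.50, rounded up to 1141103; 1,141,103 required, 1,141,103 in favor — approved.

Approved — every class gave the required vote.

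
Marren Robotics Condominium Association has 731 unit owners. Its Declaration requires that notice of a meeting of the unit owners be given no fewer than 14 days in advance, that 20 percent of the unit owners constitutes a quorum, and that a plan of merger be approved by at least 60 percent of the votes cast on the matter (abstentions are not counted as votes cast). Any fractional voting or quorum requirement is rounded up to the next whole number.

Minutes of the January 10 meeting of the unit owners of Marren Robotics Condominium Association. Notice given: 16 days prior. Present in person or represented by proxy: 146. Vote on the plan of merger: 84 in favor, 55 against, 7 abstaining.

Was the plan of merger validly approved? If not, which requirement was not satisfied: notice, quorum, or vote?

Invalid — quorum requirement not satisfied.

Notice: 16 days given; 14 required. Satisfied.
Quorum: 20% of 731 = 146.20, rounded up to 147; 146 present. Not satisfied.
Vote: requires three-fifths of the votes cast (146 − 7 abstaining = 139); 3/5 of 139 = 83.40, rounded up to 84, so 84 needed; 84 in favor. Satisfied.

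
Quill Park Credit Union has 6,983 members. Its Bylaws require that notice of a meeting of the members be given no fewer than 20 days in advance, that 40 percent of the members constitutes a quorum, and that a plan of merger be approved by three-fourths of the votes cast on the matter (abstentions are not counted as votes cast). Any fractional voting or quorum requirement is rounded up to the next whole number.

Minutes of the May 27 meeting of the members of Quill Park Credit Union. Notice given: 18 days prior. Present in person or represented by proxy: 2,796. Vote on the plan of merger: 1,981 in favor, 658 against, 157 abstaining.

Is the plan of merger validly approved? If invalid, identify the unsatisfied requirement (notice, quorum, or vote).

Invalid — notice requirement not satisfied.

Notice: 18 days given; 20 required. Not satisfied.
Quorum: 40% of 6,983 = 2,793.20, rounded up to 2,794; 2,796 present. Satisfied.
Vote: requires three-fourths of the votes cast (2,796 − 157 abstaining = 2,639); 3/4 of 2639 = 1979.25, rounded up to 1980, so 1,980 needed; 1,981 in favor. Satisfied.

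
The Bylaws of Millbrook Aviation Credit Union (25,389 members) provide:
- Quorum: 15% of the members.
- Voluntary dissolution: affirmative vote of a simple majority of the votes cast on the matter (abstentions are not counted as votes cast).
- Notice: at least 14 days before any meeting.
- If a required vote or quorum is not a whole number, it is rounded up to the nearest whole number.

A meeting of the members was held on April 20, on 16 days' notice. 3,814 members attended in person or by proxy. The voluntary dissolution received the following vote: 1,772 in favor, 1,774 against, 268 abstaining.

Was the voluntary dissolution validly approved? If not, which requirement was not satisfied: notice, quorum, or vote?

Invalid — vote requirement not satisfied.

Notice: 16 days given; 14 required. Satisfied.
Quorum: 15% of 25,389 = 3,808.35, rounded up to 3,809; 3,814 present. Satisfied.
Vote: requires a majority of the votes cast (3,814 − 268 abstaining = 3,546); a majority of 3546 is 1774, so 1,774 needed; 1,772 in favor. Not satisfied.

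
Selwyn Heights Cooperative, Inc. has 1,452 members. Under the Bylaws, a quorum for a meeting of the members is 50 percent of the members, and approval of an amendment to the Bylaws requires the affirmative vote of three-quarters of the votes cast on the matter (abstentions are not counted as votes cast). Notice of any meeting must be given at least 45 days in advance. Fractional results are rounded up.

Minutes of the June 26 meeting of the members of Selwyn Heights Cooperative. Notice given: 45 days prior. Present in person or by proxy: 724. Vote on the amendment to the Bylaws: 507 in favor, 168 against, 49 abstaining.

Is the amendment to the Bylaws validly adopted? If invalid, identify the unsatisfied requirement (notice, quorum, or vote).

Notice: 45 days given; 45 required. Satisfied.
Quorum: 50% of 1,452 = 726; 724 present. Not satisfied.
Vote: requires three-fourths of the votes cast (724 − 49 abstaining = 675); 3/4 of 675 = 506.25, rounded up to 507, so 507 needed; 507 in favor. Satisfied.

Invalid — quorum requirement not satisfied.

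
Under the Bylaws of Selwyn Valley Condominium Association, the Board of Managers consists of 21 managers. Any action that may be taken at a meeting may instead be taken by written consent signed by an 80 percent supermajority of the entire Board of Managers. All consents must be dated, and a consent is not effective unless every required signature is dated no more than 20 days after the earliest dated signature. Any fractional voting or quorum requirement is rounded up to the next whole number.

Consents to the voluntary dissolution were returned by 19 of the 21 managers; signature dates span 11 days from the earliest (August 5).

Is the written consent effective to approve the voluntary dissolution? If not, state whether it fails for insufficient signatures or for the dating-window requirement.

Effective — both the signature and dating-window requirements are satisfied.

Signatures required: an 80 percent supermajority of 21 — 4/5 of 21 = 16.80, rounded up to 17, so 17 needed; 19 signed. Sufficient.
Dating window: the latest signature is 11 days after the earliest; the limit is 20 days. Within the window.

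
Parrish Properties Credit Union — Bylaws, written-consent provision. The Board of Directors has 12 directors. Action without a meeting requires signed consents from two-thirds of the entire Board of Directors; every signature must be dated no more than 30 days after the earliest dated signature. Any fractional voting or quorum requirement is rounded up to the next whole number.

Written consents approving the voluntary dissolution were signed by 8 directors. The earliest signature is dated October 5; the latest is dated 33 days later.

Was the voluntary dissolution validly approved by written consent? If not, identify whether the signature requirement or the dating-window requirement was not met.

Not effective — dating-window requirement not satisfied.

Signatures required: two-thirds of 12 — 2/3 of 12 = 8, so 8 needed; 8 signed. Sufficient.
Dating window: the latest signature is 33 days after the earliest; the limit is 30 days. Outside the window.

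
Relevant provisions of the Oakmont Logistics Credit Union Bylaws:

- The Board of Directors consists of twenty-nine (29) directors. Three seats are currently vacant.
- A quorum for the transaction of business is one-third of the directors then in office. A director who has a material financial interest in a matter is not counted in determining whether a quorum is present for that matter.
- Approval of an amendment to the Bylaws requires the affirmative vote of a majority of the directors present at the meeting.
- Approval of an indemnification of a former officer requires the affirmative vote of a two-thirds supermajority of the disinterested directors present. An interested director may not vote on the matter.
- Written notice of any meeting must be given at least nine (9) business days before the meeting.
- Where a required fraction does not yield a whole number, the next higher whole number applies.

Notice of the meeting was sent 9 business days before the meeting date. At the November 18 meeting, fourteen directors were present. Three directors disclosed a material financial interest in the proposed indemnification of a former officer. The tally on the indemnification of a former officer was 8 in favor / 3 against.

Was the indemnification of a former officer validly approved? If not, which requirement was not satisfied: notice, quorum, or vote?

Notice: 9 business days given; 9 required (9 ≥ 9). Satisfied.
Quorum: 14 present, but the 3 interested directors do not count, leaving 11. Quorum is 9. Satisfied.
Vote: the indemnification of a former officer requires two-thirds of the disinterested directors present (14 − 3 = 11). 2/3 of 11 = 7.33, rounded up to 8, so 8 affirmative votes are needed; 8 voted in favor. Satisfied.

Valid — all requirements satisfied.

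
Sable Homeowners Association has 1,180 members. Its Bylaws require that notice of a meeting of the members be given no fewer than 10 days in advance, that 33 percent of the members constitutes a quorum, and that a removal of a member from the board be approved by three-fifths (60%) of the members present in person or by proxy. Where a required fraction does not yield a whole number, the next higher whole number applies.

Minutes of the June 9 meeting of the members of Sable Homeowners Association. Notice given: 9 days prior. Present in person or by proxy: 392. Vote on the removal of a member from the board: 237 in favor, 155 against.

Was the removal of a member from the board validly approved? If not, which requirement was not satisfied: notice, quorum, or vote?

Invalid — notice requirement not satisfied.

Notice: 9 days given; 10 required. Not satisfied.
Quorum: 33% of 1,180 = 389.40, rounded up to 390; 392 present. Satisfied.
Vote: requires three-fifths of those present (392); 3/5 of 392 = 235.20, rounded up to 236, so 236 needed; 237 in favor. Satisfied.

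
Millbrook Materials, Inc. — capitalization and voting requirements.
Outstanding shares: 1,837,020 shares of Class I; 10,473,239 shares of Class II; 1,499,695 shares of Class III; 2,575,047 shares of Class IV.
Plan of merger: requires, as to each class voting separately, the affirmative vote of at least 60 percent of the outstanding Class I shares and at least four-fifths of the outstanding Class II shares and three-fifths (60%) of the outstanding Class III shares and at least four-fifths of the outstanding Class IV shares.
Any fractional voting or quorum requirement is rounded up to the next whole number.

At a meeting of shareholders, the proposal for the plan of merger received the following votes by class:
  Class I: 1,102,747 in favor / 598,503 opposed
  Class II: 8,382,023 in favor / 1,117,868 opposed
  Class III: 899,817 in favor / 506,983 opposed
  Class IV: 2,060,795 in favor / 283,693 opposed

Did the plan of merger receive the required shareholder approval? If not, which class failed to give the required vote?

Class I: 3/5 of 1837020 = 1102212; 1,102,212 required, 1,102,747 in favor — approved.
Class II: 4/5 of 10473239 = 8378591.20, rounded up to 8378592; 8,378,592 required, 8,382,023 in favor — approved.
Class III: 3/5 of 1499695 = 899817; 899,817 required, 899,817 in favor — approved.
Class IV: 4/5 of 2575047 = 2060037.60, rounded up to 2060038; 2,060,038 required, 2,060,795 in favor — approved.

Approved — every class gave the required vote.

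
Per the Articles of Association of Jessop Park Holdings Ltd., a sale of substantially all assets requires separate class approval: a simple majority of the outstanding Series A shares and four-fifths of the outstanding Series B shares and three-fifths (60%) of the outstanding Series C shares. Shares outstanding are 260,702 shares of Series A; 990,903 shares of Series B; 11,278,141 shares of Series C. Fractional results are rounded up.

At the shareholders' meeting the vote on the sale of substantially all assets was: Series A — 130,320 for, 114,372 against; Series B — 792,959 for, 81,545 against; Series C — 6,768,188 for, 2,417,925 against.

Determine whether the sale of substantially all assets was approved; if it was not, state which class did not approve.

Not approved — the Series A shares did not give the required vote.

Series A: a majority of 260702 is 130352; 130,352 required, 130,320 in favor — not approved.
Series B: 4/5 of 990903 = 792722.40, rounded up to 792723; 792,723 required, 792,959 in favor — approved.
Series C: 3/5 of 11278141 = 6766884.60, rounded up to 6766885; 6,766,885 required, 6,768,188 in favor — approved.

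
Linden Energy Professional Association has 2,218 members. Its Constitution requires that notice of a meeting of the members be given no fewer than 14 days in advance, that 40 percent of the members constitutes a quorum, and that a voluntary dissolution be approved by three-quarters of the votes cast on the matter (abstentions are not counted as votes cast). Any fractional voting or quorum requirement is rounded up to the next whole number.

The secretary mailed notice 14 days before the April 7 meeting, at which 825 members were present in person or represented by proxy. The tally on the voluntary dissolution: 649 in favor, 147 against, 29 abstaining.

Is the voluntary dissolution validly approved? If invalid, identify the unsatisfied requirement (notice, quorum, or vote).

Invalid — quorum requirement not satisfied.

Notice: 14 days given; 14 required. Satisfied.
Quorum: 40% of 2,218 = 887.20, rounded up to 888; 825 present. Not satisfied.
Vote: requires three-fourths of the votes cast (825 − 29 abstaining = 796); 3/4 of 796 = 597, so 597 needed; 649 in favor. Satisfied.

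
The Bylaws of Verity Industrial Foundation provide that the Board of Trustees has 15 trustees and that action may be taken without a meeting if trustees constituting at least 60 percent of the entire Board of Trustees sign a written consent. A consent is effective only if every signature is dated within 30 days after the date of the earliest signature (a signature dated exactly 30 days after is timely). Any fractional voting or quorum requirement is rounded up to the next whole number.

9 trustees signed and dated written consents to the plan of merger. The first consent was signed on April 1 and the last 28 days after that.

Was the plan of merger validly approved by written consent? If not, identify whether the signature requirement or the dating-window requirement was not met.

Signatures required: at least 60 percent of 15 — 3/5 of 15 = 9, so 9 needed; 9 signed. Sufficient.
Dating window: the latest signature is 28 days after the earliest; the limit is 30 days. Within the window.

Effective — both the signature and dating-window requirements are satisfied.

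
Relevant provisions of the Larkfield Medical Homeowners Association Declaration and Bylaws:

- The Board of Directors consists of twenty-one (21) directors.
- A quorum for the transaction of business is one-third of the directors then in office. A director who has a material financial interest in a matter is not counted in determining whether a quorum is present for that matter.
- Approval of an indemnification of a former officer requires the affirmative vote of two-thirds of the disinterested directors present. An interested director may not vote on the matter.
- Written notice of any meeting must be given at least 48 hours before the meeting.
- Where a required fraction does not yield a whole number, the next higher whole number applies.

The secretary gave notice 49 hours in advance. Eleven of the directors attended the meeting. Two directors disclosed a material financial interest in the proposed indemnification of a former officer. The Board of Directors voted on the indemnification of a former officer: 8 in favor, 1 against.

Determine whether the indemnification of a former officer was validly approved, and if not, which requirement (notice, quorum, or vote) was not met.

Valid — all requirements satisfied.

Notice: 49 hours given; 48 required (49 ≥ 48). Satisfied.
Quorum: 11 present, but the 2 interested directors do not count, leaving 9. Quorum is 7. Satisfied.
Vote: the indemnification of a former officer requires two-thirds of the disinterested directors present (11 − 2 = 9). 2/3 of 9 = 6, so 6 affirmative votes are needed; 8 voted in favor. Satisfied.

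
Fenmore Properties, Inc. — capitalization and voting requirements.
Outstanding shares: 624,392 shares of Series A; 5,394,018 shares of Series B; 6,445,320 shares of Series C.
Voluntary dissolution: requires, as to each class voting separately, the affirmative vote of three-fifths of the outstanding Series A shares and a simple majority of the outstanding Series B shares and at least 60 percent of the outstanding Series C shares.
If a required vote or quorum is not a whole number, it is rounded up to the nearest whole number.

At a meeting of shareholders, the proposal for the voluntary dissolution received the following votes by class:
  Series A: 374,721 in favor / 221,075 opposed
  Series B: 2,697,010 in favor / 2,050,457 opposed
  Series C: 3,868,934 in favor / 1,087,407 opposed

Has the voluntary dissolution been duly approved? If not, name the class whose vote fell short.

Series A: 3/5 of 624392 = 374635.20, rounded up to 374636; 374,636 required, 374,721 in favor — approved.
Series B: a majority of 5394018 is 2697010; 2,697,010 required, 2,697,010 in favor — approved.
Series C: 3/5 of 6445320 = 3867192; 3,867,192 required, 3,868,934 in favor — approved.

Approved — every class gave the required vote.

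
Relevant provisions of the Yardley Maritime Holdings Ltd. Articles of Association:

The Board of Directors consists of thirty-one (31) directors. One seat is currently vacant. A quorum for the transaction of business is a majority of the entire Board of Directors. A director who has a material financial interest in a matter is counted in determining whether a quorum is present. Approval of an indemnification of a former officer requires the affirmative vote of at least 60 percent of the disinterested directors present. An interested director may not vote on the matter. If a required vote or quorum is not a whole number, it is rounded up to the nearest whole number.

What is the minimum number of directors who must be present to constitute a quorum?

16

A majority of 31 is 16.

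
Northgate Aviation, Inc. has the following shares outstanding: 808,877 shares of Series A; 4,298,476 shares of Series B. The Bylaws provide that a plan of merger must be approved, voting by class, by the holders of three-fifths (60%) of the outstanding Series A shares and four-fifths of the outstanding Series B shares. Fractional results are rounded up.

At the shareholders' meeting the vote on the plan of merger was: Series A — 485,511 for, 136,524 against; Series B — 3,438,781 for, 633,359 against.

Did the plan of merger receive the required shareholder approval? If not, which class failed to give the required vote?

Approved — every class gave the required vote.

Series A: 3/5 of 808877 = 485326.20, rounded up to 485327; 485,327 required, 485,511 in favor — approved.
Series B: 4/5 of 4298476 = 3438780.80, rounded up to 3438781; 3,438,781 required, 3,438,781 in favor — approved.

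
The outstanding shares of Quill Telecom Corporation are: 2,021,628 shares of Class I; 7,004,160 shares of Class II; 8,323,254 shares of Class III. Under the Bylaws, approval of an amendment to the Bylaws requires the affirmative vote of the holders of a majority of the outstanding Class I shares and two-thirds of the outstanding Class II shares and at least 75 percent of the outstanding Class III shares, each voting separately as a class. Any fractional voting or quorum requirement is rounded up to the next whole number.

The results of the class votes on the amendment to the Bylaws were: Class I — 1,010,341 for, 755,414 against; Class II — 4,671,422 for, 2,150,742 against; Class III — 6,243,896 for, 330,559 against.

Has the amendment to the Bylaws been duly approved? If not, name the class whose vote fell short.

Not approved — the Class I shares did not give the required vote.

Class I: a majority of 2021628 is 1010815; 1,010,815 required, 1,010,341 in favor — not approved.
Class II: 2/3 of 7004160 = 4669440; 4,669,440 required, 4,671,422 in favor — approved.
Class III: 3/4 of 8323254 = 6242440.50, rounded up to 6242441; 6,242,441 required, 6,243,896 in favor — approved.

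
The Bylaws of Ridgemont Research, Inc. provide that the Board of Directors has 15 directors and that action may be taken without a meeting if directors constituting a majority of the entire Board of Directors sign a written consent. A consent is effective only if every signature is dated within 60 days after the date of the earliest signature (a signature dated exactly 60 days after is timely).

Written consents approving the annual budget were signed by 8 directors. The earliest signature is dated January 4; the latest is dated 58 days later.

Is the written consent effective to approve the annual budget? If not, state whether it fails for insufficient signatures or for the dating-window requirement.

Effective — both the signature and dating-window requirements are satisfied.

Signatures required: a majority of 15 — a majority of 15 is 8, so 8 needed; 8 signed. Sufficient.
Dating window: the latest signature is 58 days after the earliest; the limit is 60 days. Within the window.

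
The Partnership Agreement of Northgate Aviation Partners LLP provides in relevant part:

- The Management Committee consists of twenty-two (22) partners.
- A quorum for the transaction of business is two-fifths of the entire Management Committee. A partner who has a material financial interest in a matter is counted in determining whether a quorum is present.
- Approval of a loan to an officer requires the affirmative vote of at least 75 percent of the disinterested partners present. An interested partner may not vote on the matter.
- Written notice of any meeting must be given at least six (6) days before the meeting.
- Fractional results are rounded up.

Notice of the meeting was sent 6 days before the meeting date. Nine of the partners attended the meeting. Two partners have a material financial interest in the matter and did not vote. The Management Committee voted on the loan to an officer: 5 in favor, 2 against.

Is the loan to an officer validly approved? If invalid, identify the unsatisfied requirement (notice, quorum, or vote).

Notice: 6 days given; 6 required (6 ≥ 6). Satisfied.
Quorum: 9 present (interested partners count toward quorum); quorum is 9. Satisfied.
Vote: the loan to an officer requires three-fourths of the disinterested partners present (9 − 2 = 7). 3/4 of 7 = 5.25, rounded up to 6, so 6 affirmative votes are needed; 5 voted in favor. Not satisfied.

Invalid — vote requirement not satisfied.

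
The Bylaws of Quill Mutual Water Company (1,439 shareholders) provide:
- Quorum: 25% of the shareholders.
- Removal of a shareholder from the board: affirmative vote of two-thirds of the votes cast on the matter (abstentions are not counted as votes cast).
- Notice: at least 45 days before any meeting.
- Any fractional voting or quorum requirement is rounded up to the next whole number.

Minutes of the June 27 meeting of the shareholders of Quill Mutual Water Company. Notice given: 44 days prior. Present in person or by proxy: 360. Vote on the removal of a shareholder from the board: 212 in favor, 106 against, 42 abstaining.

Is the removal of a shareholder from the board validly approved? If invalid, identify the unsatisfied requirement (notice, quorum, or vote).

Invalid — notice requirement not satisfied.

Notice: 44 days given; 45 required. Not satisfied.
Quorum: 25% of 1,439 = 359.75, rounded up to 360; 360 present. Satisfied.
Vote: requires two-thirds of the votes cast (360 − 42 abstaining = 318); 2/3 of 318 = 212, so 212 needed; 212 in favor. Satisfied.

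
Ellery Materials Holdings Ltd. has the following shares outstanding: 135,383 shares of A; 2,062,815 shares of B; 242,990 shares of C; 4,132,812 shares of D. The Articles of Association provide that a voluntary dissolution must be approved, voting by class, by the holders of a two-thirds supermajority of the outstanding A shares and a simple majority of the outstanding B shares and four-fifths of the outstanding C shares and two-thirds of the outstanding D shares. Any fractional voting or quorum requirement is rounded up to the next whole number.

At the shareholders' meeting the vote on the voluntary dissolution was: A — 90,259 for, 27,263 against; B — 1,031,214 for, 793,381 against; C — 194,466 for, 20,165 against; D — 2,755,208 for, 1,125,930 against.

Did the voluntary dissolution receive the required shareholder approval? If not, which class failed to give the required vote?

A: 2/3 of 135383 = 90255.33, rounded up to 90256; 90,256 required, 90,259 in favor — approved.
B: a majority of 2062815 is 1031408; 1,031,408 required, 1,031,214 in favor — not approved.
C: 4/5 of 242990 = 194392; 194,392 required, 194,466 in favor — approved.
D: 2/3 of 4132812 = 2755208; 2,755,208 required, 2,755,208 in favor — approved.

Not approved — the B shares did not give the required vote.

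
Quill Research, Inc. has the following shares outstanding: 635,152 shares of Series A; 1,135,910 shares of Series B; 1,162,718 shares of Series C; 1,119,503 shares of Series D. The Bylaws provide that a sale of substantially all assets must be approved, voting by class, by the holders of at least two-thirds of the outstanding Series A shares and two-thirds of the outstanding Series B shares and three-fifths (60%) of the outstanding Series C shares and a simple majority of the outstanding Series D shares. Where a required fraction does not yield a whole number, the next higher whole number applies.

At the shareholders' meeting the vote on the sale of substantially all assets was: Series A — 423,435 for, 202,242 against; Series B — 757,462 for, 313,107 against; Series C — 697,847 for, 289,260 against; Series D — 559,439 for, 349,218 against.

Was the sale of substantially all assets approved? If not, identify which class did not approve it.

Series A: 2/3 of 635152 = 423434.67, rounded up to 423435; 423,435 required, 423,435 in favor — approved.
Series B: 2/3 of 1135910 = 757273.33, rounded up to 757274; 757,274 required, 757,462 in favor — approved.
Series C: 3/5 of 1162718 = 697630.80, rounded up to 697631; 697,631 required, 697,847 in favor — approved.
Series D: a majority of 1119503 is 559752; 559,752 required, 559,439 in favor — not approved.

Not approved — the Series D shares did not give the required vote.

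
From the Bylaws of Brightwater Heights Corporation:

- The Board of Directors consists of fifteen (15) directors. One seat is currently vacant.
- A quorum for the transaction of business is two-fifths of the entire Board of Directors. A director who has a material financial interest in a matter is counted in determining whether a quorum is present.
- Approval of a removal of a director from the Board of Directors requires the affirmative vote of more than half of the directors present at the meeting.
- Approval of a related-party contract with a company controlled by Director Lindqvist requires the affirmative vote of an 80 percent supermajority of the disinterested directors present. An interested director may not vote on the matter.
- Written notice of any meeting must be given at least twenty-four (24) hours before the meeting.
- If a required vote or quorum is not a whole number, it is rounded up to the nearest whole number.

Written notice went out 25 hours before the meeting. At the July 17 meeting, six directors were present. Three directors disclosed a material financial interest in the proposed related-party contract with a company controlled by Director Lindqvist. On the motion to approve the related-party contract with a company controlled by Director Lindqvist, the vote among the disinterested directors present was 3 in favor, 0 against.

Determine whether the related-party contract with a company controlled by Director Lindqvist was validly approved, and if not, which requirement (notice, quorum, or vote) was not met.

Valid — all requirements satisfied.

Notice: 25 hours given; 24 required (25 ≥ 24). Satisfied.
Quorum: 6 present (interested directors count toward quorum); quorum is 6. Satisfied.
Vote: the related-party contract with a company controlled by Director Lindqvist requires four-fifths of the disinterested directors present (6 − 3 = 3). 4/5 of 3 = 2.40, rounded up to 3, so 3 affirmative votes are needed; 3 voted in favor. Satisfied.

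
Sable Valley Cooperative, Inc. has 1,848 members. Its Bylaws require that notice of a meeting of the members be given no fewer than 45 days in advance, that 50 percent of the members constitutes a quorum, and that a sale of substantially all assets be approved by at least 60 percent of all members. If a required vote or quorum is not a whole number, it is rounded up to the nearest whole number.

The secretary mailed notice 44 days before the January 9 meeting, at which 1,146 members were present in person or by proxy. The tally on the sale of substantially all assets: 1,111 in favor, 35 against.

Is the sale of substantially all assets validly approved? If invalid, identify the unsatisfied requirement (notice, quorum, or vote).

Notice: 44 days given; 45 required. Not satisfied.
Quorum: 50% of 1,848 = 924; 1,146 present. Satisfied.
Vote: requires three-fifths of all members (1,848); 3/5 of 1848 = 1108.80, rounded up to 1109, so 1,109 needed; 1,111 in favor. Satisfied.

Invalid — notice requirement not satisfied.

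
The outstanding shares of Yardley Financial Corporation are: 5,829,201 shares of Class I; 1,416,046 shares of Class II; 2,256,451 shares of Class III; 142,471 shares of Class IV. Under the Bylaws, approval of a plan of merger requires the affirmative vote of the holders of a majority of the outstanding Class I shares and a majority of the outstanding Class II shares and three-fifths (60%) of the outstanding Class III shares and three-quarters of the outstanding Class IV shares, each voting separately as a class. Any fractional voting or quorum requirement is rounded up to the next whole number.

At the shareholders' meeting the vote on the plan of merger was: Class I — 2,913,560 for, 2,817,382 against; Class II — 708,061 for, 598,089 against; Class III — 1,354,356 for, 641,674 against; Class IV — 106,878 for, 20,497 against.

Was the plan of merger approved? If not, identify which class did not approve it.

Not approved — the Class I shares did not give the required vote.

Class I: a majority of 5829201 is 2914601; 2,914,601 required, 2,913,560 in favor — not approved.
Class II: a majority of 1416046 is 708024; 708,024 required, 708,061 in favor — approved.
Class III: 3/5 of 2256451 = 1353870.60, rounded up to 1353871; 1,353,871 required, 1,354,356 in favor — approved.
Class IV: 3/4 of 142471 = 106853.25, rounded up to 106854; 106,854 required, 106,878 in favor — approved.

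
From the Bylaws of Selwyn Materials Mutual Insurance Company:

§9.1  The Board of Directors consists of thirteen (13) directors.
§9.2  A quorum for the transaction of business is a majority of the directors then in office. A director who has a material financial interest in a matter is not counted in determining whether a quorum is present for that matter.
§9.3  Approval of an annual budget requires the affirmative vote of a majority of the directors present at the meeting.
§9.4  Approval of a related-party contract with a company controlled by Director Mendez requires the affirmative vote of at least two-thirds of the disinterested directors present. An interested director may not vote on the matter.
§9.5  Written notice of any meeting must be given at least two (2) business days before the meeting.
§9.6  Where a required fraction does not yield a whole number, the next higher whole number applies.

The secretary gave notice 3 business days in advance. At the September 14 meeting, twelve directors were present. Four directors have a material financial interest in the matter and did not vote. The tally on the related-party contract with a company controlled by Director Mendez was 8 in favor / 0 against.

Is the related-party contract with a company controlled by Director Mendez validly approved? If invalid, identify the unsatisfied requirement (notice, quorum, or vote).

Notice: 3 business days given; 2 required (3 ≥ 2). Satisfied.
Quorum: 12 present, but the 4 interested directors do not count, leaving 8. Quorum is 7. Satisfied.
Vote: the related-party contract with a company controlled by Director Mendez requires two-thirds of the disinterested directors present (12 − 4 = 8). 2/3 of 8 = 5.33, rounded up to 6, so 6 affirmative votes are needed; 8 voted in favor. Satisfied.

Valid — all requirements satisfied.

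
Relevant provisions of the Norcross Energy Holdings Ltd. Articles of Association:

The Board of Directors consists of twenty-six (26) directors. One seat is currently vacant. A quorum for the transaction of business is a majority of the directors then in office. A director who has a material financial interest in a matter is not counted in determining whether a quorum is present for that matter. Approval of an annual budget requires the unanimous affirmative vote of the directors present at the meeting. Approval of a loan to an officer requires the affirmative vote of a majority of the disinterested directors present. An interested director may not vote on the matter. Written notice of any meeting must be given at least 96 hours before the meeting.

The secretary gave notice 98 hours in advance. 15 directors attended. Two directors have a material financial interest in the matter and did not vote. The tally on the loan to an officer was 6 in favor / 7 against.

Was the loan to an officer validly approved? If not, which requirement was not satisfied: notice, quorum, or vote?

Invalid — vote requirement not satisfied.

Notice: 98 hours given; 96 required (98 ≥ 96). Satisfied.
Quorum: 15 present, but the 2 interested directors do not count, leaving 13. Quorum is 13. Satisfied.
Vote: the loan to an officer requires a majority of the disinterested directors present (15 − 2 = 13). A majority of 13 is 7, so 7 affirmative votes are needed; 6 voted in favor. Not satisfied.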